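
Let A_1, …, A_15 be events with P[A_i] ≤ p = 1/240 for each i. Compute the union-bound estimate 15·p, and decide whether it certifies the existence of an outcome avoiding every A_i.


Union bound: P[∪_{i=1}^{15} A_i] ≤ Σ_i P[A_i] ≤ 15·p = 15·(1/240) = 1/16.
Numerically: 1/16 ≈ 0.062500.
Is 1/16 < 1? YES.
Since P[∪ A_i] ≤ 1/16 < 1, the complement has P[∩ A_i^c] ≥ 1 − 1/16 = 15/16 > 0, so some outcome avoids every A_i.

15·p = 1/16 ≈ 0.062500; existence CERTIFIED by the union bound.


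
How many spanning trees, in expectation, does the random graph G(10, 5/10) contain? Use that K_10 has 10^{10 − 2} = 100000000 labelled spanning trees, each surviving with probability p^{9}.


K_10 has 10^{10 − 2} = 100000000 labelled spanning trees.
For each such spanning tree H, let X_H = 1 if all 9 edges of H are present in G. Then P[X_H = 1] = p^{9} = (1/2)^{9} = 1/512.
Summing the indicators: E[X] = Σ_H E[X_H] = 100000000 · p^{9} = 100000000 · 1/512 = 390625/2.
Numerically: E[X] ≈ 1.95e+05.

E[X] = 100000000 · (1/2)^{9} = 390625/2 ≈ 1.95e+05.


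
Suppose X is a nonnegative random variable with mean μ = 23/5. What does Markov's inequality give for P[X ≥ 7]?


μ = E[X] = 23/5, a = 7.
Markov: P[X ≥ 7] ≤ μ/a = (23/5)/7 = 23/35.
Numerically: ≈ 0.65714.
(Since a = 7 > μ = 4.60000, the bound 23/35 is < 1 and informative.)

P[X ≥ 7] ≤ 23/35 ≈ 0.65714.


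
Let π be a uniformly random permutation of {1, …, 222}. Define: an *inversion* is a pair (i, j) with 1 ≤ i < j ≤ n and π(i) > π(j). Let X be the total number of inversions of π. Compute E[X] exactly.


Write X = Σ X_I over the C(222, 2) = 24531 pairs i < j, with X_I the indicator of one inversion.
There are 24531 indicators.
For each fixed pair i < j, the values π(i) and π(j) are two distinct elements of {1, …, 222} in uniformly random order; by symmetry P[π(i) > π(j)] = 1/2.
By linearity: E[X] = 24531 · (1/2) = C(222, 2) · (1/2) = 24531/2 = 24531/2 ≈ 12265.500.

E[X] = 24531/2 = 12265.500.


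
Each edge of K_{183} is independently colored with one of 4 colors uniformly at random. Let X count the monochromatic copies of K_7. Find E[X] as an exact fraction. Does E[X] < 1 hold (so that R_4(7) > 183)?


E[X] = C(183, 7) · 4^{1 − 21} = 1214197462413 · 4^{−20} = 1214197462413/1099511627776.
As a reduced fraction: E[X] = 1214197462413/1099511627776 ≈ 1.104306.
Is E[X] < 1? NO.
Since E[X] ≥ 1, the first-moment bound is inconclusive at n = 183; it does NOT by itself certify R_4(7) > 183.

E[X] = 1214197462413/1099511627776 ≈ 1.104306; E[X] ≥ 1; first-moment method inconclusive here.


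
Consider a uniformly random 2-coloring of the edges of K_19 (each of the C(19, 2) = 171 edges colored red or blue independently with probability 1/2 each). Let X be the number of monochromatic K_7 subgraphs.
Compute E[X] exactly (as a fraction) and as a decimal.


Let X = Σ_S X_S over the C(19, 7) = 50388 subsets S of size 7, where X_S = 1 if the K_7 on S is monochromatic.
For a fixed S, the K_7 on S has C(7, 2) = 21 edges. P[all 21 edges red] = (1/2)^21, and likewise for blue, so P[monochromatic] = 2·(1/2)^21 = 2^{1 − 21} = 1/1048576.
By linearity: E[X] = C(19, 7) · 2^{1 − 21} = 50388 · 1/1048576 = 12597/262144.
Numerically: E[X] ≈ 0.048.

E[X] = C(19,7)·2^(1−C(7,2)) = 12597/262144 ≈ 0.048.


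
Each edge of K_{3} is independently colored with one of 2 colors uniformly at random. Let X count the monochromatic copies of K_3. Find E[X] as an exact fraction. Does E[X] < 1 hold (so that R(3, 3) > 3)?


E[X] = C(3, 3) · 2^{1 − 3} = 1 · 2^{−2} = 1/4.
As a reduced fraction: E[X] = 1/4 ≈ 0.250000.
Is E[X] < 1? YES.
Since E[X] < 1, there exists a 2-coloring of K_{3} with no monochromatic K_3; hence R(3, 3) > 3.

E[X] = 1/4 ≈ 0.250000; E[X] < 1, so R(3, 3) > 3.


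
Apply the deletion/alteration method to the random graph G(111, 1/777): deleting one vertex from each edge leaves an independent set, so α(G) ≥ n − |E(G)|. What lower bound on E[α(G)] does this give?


E[|E(G)|] = C(111, 2)·p = 6105 · (1/777) = 55/7.
E[α(G)] ≥ n − E[|E(G)|] = 111 − 55/7 = 722/7.
Numerically: ≈ 103.142857.
(This is only a lower bound; the true E[α(G)] may be larger.)

E[α(G)] ≥ 722/7 ≈ 103.142857.


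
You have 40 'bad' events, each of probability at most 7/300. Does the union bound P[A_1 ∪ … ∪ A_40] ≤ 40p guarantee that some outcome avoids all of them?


Union bound: P[∪_{i=1}^{40} A_i] ≤ Σ_i P[A_i] ≤ 40·p = 40·(7/300) = 14/15.
Numerically: 14/15 ≈ 0.933333.
Is 14/15 < 1? YES.
Since P[∪ A_i] ≤ 14/15 < 1, the complement has P[∩ A_i^c] ≥ 1 − 14/15 = 1/15 > 0, so some outcome avoids every A_i.

40·p = 14/15 ≈ 0.933333; existence CERTIFIED by the union bound.


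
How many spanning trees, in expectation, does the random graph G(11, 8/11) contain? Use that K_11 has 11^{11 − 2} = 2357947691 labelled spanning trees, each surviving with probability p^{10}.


K_11 has 11^{11 − 2} = 2357947691 labelled spanning trees.
For each such spanning tree H, let X_H = 1 if all 10 edges of H are present in G. Then P[X_H = 1] = p^{10} = (8/11)^{10} = 1073741824/25937424601.
By linearity: E[X] = Σ_H E[X_H] = 2357947691 · p^{10} = 2357947691 · 1073741824/25937424601 = 1073741824/11.
Numerically: E[X] ≈ 9.761e+07.

E[X] = 2357947691 · (8/11)^{10} = 1073741824/11 ≈ 9.761e+07.


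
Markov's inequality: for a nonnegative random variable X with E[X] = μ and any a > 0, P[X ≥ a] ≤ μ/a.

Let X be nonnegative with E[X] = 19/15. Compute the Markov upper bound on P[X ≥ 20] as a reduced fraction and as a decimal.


μ = E[X] = 19/15, a = 20.
Markov: P[X ≥ 20] ≤ μ/a = (19/15)/20 = 19/300.
Numerically: ≈ 0.063.
(Since a = 20 > μ = 1.267, the bound 19/300 is < 1 and informative.)

P[X ≥ 20] ≤ 19/300 ≈ 0.063.


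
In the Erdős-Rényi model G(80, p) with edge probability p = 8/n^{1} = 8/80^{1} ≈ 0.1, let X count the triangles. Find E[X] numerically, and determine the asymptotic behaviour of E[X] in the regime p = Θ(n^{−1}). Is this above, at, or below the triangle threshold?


Number of potential triangles: C(80, 3) = 82160.
Each occurs with probability p³ ≈ (0.1)³ ≈ 1.00000e-03.
By linearity: E[X] = C(80, 3)·p³ ≈ 82160 · 1.00000e-03 ≈ 82.160.
Here α = 1, so p = 8/n is exactly at the triangle threshold p ~ 1/n. Asymptotically E[X] → c³/6 = 8³/6 = 256/3 ≈ 85.333, a bounded constant. In this regime the triangle count is asymptotically Poisson(c³/6).

E[X] ≈ 82.160; in regime p = Θ(1/n^{1}) E[X] stays bounded (at the triangle threshold p ~ 1/n).


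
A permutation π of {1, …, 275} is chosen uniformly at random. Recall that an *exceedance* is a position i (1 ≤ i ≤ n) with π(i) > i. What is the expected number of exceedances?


Write X = Σ_{i=1}^{275} X_i, where X_i = 1_{π(i) > i}.
For each fixed i, π(i) is uniform over {1, …, 275} (marginal of a uniform permutation), so P[π(i) > i] = (n − i)/n. Summing: Σ_{i=1}^{275} (n − i)/n = (0 + 1 + … + 274)/275 = 275(275 − 1)/(2·275) = (275 − 1)/2.
Hence E[X] = Σ_{i=1}^{275} (275 − i)/275 = 137 ≈ 137.0000.

E[X] = 137 = 137.0000.


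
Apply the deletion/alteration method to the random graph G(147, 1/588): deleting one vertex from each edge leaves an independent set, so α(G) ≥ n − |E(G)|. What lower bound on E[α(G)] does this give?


E[|E(G)|] = C(147, 2)·p = 10731 · (1/588) = 73/4.
E[α(G)] ≥ n − E[|E(G)|] = 147 − 73/4 = 515/4.
Numerically: ≈ 128.750.
(This is only a lower bound; the true E[α(G)] may be larger.)

E[α(G)] ≥ 515/4 ≈ 128.750.


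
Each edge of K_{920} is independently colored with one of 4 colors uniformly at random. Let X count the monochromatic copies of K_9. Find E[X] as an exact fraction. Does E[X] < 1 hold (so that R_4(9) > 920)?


E[X] = C(920, 9) · 4^{1 − 36} = 1251067384312182251760 · 4^{−35} = 1251067384312182251760/1180591620717411303424.
As a reduced fraction: E[X] = 78191711519511390735/73786976294838206464 ≈ 1.059695.
Is E[X] < 1? NO.
Since E[X] ≥ 1, the first-moment bound is inconclusive at n = 920; it does NOT by itself certify R_4(9) > 920.

E[X] = 78191711519511390735/73786976294838206464 ≈ 1.059695; E[X] ≥ 1; first-moment method inconclusive here.


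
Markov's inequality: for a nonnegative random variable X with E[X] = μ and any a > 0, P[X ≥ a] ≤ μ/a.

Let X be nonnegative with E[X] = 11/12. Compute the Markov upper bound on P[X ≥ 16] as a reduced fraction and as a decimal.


μ = E[X] = 11/12, a = 16.
Markov: P[X ≥ 16] ≤ μ/a = (11/12)/16 = 11/192.
Numerically: ≈ 0.057292.
(Since a = 16 > μ = 0.916667, the bound 11/192 is < 1 and informative.)

P[X ≥ 16] ≤ 11/192 ≈ 0.057292.


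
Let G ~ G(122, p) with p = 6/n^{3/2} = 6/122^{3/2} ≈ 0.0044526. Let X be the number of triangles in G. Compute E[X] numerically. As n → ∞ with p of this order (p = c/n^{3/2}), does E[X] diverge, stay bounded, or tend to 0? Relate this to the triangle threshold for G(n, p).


Number of potential triangles: C(122, 3) = 295240.
Each occurs with probability p³ ≈ (0.0044526)³ ≈ 8.8274347e-08.
By linearity: E[X] = C(122, 3)·p³ ≈ 295240 · 8.8274347e-08 ≈ 0.02606.
Since α = 3/2 > 1, p = c/n^{3/2} = o(1/n) is below the triangle threshold p ~ 1/n. Asymptotically E[X] ~ (c³/6)·n^{3(1−α)} = (6³/6)·n^{-1.5} → 0, so by Markov's inequality G has no triangles w.h.p.

E[X] ≈ 0.02606; in regime p = Θ(1/n^{3/2}) E[X] tends to 0 (below the triangle threshold p ~ 1/n).


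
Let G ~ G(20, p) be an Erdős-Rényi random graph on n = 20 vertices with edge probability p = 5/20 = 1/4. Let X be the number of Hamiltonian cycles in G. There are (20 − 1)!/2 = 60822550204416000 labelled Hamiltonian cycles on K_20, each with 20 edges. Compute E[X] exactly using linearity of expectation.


K_20 has (20 − 1)!/2 = 60822550204416000 labelled Hamiltonian cycles.
For each such Hamiltonian cycle H, let X_H = 1 if all 20 edges of H are present in G. Then P[X_H = 1] = p^{20} = (1/4)^{20} = 1/1099511627776.
By linearity: E[X] = Σ_H E[X_H] = 60822550204416000 · p^{20} = 60822550204416000 · 1/1099511627776 = 1856156927625/33554432.
Numerically: E[X] ≈ 55317.8.

E[X] = 60822550204416000 · (1/4)^{20} = 1856156927625/33554432 ≈ 55317.8.


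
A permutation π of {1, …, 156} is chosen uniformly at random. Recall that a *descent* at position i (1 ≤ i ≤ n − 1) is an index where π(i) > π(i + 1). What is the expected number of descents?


Write X = Σ X_I over i = 1, …, 155, with X_I the indicator of one descent.
There are 155 indicators.
For each fixed i, the pair (π(i), π(i+1)) is a uniformly random ordered pair of distinct values from {1, …, 156}; by symmetry P[π(i) > π(i+1)] = 1/2.
By linearity: E[X] = 155 · (1/2) = (156 − 1) · (1/2) = 155/2 ≈ 77.5000.

E[X] = 155/2 = 77.5000.


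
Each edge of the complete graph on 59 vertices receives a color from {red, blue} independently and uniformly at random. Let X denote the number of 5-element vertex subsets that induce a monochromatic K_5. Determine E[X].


Let X = Σ_S X_S over the C(59, 5) = 5006386 subsets S of size 5, where X_S = 1 if the K_5 on S is monochromatic.
For a fixed S, the K_5 on S has C(5, 2) = 10 edges. P[all 10 edges red] = (1/2)^10, and likewise for blue, so P[monochromatic] = 2·(1/2)^10 = 2^{1 − 10} = 1/512.
By linearity of expectation: E[X] = C(59, 5) · 2^{1 − 10} = 5006386 · 1/512 = 2503193/256.
Numerically: E[X] ≈ 9778.098.

E[X] = C(59,5)·2^(1−C(5,2)) = 2503193/256 ≈ 9778.098.


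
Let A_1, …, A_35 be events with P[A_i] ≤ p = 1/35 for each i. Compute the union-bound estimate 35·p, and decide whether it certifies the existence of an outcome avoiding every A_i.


Union bound: P[∪_{i=1}^{35} A_i] ≤ Σ_i P[A_i] ≤ 35·p = 35·(1/35) = 1.
Numerically: 1 ≈ 1.000000.
Is 1 < 1? NO.
Since the bound 1 is ≥ 1, the union bound is uninformative here; it does NOT by itself certify existence.

35·p = 1 ≈ 1.000000; existence NOT certified by the union bound.


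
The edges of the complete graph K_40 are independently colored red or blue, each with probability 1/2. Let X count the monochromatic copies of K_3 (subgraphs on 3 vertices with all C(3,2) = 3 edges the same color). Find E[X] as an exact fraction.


Let X = Σ_S X_S over the C(40, 3) = 9880 subsets S of size 3, where X_S = 1 if the K_3 on S is monochromatic.
For a fixed S, the K_3 on S has C(3, 2) = 3 edges. P[all 3 edges red] = (1/2)^3, and likewise for blue, so P[monochromatic] = 2·(1/2)^3 = 2^{1 − 3} = 1/4.
Summing: E[X] = C(40, 3) · 2^{1 − 3} = 9880 · 1/4 = 2470.
Numerically: E[X] ≈ 2470.000000.

E[X] = C(40,3)·2^(1−C(3,2)) = 2470 ≈ 2470.000000.


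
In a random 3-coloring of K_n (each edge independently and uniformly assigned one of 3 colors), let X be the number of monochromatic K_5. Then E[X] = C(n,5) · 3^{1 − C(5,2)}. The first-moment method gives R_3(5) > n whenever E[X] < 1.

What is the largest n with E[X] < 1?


We need C(n, 5) · 3^{1 − 10} < 1, i.e. C(n, 5) < 3^{10 − 1} = 19683.
Check values of n near the boundary:
  n = 19: C(19, 5) = 11628; 11628 < 19683? YES
  n = 20: C(20, 5) = 15504; 15504 < 19683? YES
  n = 21: C(21, 5) = 20349; 20349 < 19683? NO
  n = 22: C(22, 5) = 26334; 26334 < 19683? NO
The largest n with C(n, 5) < 19683 is n = 20 (where E[X] = 5168/6561 ≈ 0.787685). Hence R_3(5) > 20, i.e. R_3(5) ≥ 21.

Largest n = 20; hence R_3(5) > 20.


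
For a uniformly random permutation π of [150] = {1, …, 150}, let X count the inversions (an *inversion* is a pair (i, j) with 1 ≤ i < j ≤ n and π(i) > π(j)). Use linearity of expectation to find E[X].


Write X = Σ X_I over the C(150, 2) = 11175 pairs i < j, with X_I the indicator of one inversion.
There are 11175 indicators.
For each fixed pair i < j, the values π(i) and π(j) are two distinct elements of {1, …, 150} in uniformly random order; by symmetry P[π(i) > π(j)] = 1/2.
By linearity: E[X] = 11175 · (1/2) = C(150, 2) · (1/2) = 11175/2 = 11175/2 ≈ 5587.500.

E[X] = 11175/2 = 5587.500.


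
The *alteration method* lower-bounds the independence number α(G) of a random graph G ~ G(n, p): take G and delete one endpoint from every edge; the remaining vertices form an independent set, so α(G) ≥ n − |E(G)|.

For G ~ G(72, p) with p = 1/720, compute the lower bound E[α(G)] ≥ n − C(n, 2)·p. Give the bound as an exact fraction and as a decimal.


E[|E(G)|] = C(72, 2)·p = 2556 · (1/720) = 71/20.
E[α(G)] ≥ n − E[|E(G)|] = 72 − 71/20 = 1369/20.
Numerically: ≈ 68.450000.
(This is only a lower bound; the true E[α(G)] may be larger.)

E[α(G)] ≥ 1369/20 ≈ 68.450000.


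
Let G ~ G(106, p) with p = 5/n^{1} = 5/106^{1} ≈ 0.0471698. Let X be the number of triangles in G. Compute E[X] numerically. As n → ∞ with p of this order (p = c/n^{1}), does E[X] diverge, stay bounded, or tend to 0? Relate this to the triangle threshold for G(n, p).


Number of potential triangles: C(106, 3) = 192920.
Each occurs with probability p³ ≈ (0.0471698)³ ≈ 1.04952410e-04.
By linearity: E[X] = C(106, 3)·p³ ≈ 192920 · 1.04952410e-04 ≈ 20.247419.
Here α = 1, so p = 5/n is exactly at the triangle threshold p ~ 1/n. Asymptotically E[X] → c³/6 = 5³/6 = 125/6 ≈ 20.833333, a bounded constant. In this regime the triangle count is asymptotically Poisson(c³/6).

E[X] ≈ 20.247419; in regime p = Θ(1/n^{1}) E[X] stays bounded (at the triangle threshold p ~ 1/n).


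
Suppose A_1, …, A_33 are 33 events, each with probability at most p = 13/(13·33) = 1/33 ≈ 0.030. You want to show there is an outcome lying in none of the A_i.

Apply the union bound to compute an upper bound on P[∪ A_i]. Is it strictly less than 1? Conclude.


Union bound: P[∪_{i=1}^{33} A_i] ≤ Σ_i P[A_i] ≤ 33·p = 33·(1/33) = 1.
Numerically: 1 ≈ 1.000.
Is 1 < 1? NO.
Since the bound 1 is ≥ 1, the union bound is uninformative here; it does NOT by itself certify existence.

33·p = 1 ≈ 1.000; existence NOT certified by the union bound.


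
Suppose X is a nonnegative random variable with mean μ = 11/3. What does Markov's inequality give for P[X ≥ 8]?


μ = E[X] = 11/3, a = 8.
Markov: P[X ≥ 8] ≤ μ/a = (11/3)/8 = 11/24.
Numerically: ≈ 0.45833.
(Since a = 8 > μ = 3.66667, the bound 11/24 is < 1 and informative.)

P[X ≥ 8] ≤ 11/24 ≈ 0.45833.


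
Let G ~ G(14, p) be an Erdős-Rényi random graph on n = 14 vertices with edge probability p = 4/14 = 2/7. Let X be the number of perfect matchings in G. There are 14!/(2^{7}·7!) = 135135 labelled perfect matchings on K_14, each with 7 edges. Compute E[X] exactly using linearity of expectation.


K_14 has 14!/(2^{7}·7!) = 135135 labelled perfect matchings.
For each such perfect matching H, let X_H = 1 if all 7 edges of H are present in G. Then P[X_H = 1] = p^{7} = (2/7)^{7} = 128/823543.
By linearity: E[X] = Σ_H E[X_H] = 135135 · p^{7} = 135135 · 128/823543 = 2471040/117649.
Numerically: E[X] ≈ 21.

E[X] = 135135 · (2/7)^{7} = 2471040/117649 ≈ 21.


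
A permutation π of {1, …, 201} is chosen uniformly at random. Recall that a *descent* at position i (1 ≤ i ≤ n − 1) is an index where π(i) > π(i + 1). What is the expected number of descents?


Write X = Σ X_I over i = 1, …, 200, with X_I the indicator of one descent.
There are 200 indicators.
For each fixed i, the pair (π(i), π(i+1)) is a uniformly random ordered pair of distinct values from {1, …, 201}; by symmetry P[π(i) > π(i+1)] = 1/2.
By linearity: E[X] = 200 · (1/2) = (201 − 1) · (1/2) = 100 ≈ 100.0000.

E[X] = 100 = 100.0000.


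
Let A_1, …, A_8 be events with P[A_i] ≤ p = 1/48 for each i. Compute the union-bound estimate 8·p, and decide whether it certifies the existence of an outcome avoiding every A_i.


Union bound: P[∪_{i=1}^{8} A_i] ≤ Σ_i P[A_i] ≤ 8·p = 8·(1/48) = 1/6.
Numerically: 1/6 ≈ 0.166667.
Is 1/6 < 1? YES.
Since P[∪ A_i] ≤ 1/6 < 1, the complement has P[∩ A_i^c] ≥ 1 − 1/6 = 5/6 > 0, so some outcome avoids every A_i.

8·p = 1/6 ≈ 0.166667; existence CERTIFIED by the union bound.


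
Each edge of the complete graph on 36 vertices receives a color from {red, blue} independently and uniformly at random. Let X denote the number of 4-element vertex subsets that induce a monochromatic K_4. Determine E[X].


Let X = Σ_S X_S over the C(36, 4) = 58905 subsets S of size 4, where X_S = 1 if the K_4 on S is monochromatic.
For a fixed S, the K_4 on S has C(4, 2) = 6 edges. P[all 6 edges red] = (1/2)^6, and likewise for blue, so P[monochromatic] = 2·(1/2)^6 = 2^{1 − 6} = 1/32.
By linearity: E[X] = C(36, 4) · 2^{1 − 6} = 58905 · 1/32 = 58905/32.
Numerically: E[X] ≈ 1840.78125.

E[X] = C(36,4)·2^(1−C(4,2)) = 58905/32 ≈ 1840.78125.


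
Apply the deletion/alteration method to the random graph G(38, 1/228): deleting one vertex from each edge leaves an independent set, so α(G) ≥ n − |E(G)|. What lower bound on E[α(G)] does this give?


E[|E(G)|] = C(38, 2)·p = 703 · (1/228) = 37/12.
E[α(G)] ≥ n − E[|E(G)|] = 38 − 37/12 = 419/12.
Numerically: ≈ 34.91667.
(This is only a lower bound; the true E[α(G)] may be larger.)

E[α(G)] ≥ 419/12 ≈ 34.91667.


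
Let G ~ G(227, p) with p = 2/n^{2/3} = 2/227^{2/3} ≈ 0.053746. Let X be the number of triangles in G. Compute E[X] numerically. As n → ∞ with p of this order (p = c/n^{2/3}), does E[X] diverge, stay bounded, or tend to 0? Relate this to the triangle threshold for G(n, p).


Number of potential triangles: C(227, 3) = 1923825.
Each occurs with probability p³ ≈ (0.053746)³ ≈ 1.55252382e-04.
By linearity: E[X] = C(227, 3)·p³ ≈ 1923825 · 1.55252382e-04 ≈ 298.678414.
Since α = 2/3 < 1, p = c/n^{2/3} ≫ 1/n is above the triangle threshold p ~ 1/n. Asymptotically E[X] ~ (c³/6)·n^{3(1−α)} = (2³/6)·n^{1} → ∞; triangles are abundant w.h.p.

E[X] ≈ 298.678414; in regime p = Θ(1/n^{2/3}) E[X] diverges (above the triangle threshold p ~ 1/n).


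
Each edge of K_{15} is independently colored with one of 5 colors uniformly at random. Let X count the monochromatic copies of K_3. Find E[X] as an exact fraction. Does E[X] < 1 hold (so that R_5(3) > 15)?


E[X] = C(15, 3) · 5^{1 − 3} = 455 · 5^{−2} = 455/25.
As a reduced fraction: E[X] = 91/5 ≈ 18.2000000.
Is E[X] < 1? NO.
Since E[X] ≥ 1, the first-moment bound is inconclusive at n = 15; it does NOT by itself certify R_5(3) > 15.

E[X] = 91/5 ≈ 18.2000000; E[X] ≥ 1; first-moment method inconclusive here.


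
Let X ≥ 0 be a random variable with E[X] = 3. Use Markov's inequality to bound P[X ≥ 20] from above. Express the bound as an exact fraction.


μ = E[X] = 3, a = 20.
Markov: P[X ≥ 20] ≤ μ/a = (3)/20 = 3/20.
Numerically: ≈ 0.1500.
(Since a = 20 > μ = 3.0000, the bound 3/20 is < 1 and informative.)

P[X ≥ 20] ≤ 3/20 ≈ 0.1500.


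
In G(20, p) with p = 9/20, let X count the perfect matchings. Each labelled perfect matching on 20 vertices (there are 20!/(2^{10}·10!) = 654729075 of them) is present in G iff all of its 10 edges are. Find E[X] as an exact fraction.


K_20 has 20!/(2^{10}·10!) = 654729075 labelled perfect matchings.
For each such perfect matching H, let X_H = 1 if all 10 edges of H are present in G. Then P[X_H = 1] = p^{10} = (9/20)^{10} = 3486784401/10240000000000.
Summing the indicators: E[X] = Σ_H E[X_H] = 654729075 · p^{10} = 654729075 · 3486784401/10240000000000 = 91315965023646363/409600000000.
Numerically: E[X] ≈ 2.229e+05.

E[X] = 654729075 · (9/20)^{10} = 91315965023646363/409600000000 ≈ 2.229e+05.


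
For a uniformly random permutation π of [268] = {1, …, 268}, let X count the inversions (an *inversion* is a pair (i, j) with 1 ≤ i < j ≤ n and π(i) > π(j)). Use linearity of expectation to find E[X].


Write X = Σ X_I over the C(268, 2) = 35778 pairs i < j, with X_I the indicator of one inversion.
There are 35778 indicators.
For each fixed pair i < j, the values π(i) and π(j) are two distinct elements of {1, …, 268} in uniformly random order; by symmetry P[π(i) > π(j)] = 1/2.
By linearity: E[X] = 35778 · (1/2) = C(268, 2) · (1/2) = 35778/2 = 17889 ≈ 17889.000.

E[X] = 17889 = 17889.000.


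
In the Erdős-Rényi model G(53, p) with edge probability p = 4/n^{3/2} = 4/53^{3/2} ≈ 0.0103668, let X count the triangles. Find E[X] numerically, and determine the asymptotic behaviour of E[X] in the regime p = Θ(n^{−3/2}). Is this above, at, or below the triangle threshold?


Number of potential triangles: C(53, 3) = 23426.
Each occurs with probability p³ ≈ (0.0103668)³ ≈ 1.11413691e-06.
By linearity: E[X] = C(53, 3)·p³ ≈ 23426 · 1.11413691e-06 ≈ 0.026100.
Since α = 3/2 > 1, p = c/n^{3/2} = o(1/n) is below the triangle threshold p ~ 1/n. Asymptotically E[X] ~ (c³/6)·n^{3(1−α)} = (4³/6)·n^{-1.5} → 0, so by Markov's inequality G has no triangles w.h.p.

E[X] ≈ 0.026100; in regime p = Θ(1/n^{3/2}) E[X] tends to 0 (below the triangle threshold p ~ 1/n).


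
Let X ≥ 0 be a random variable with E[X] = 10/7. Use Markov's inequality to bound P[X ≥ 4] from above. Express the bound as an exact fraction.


μ = E[X] = 10/7, a = 4.
Markov: P[X ≥ 4] ≤ μ/a = (10/7)/4 = 5/14.
Numerically: ≈ 0.357.
(Since a = 4 > μ = 1.429, the bound 5/14 is < 1 and informative.)

P[X ≥ 4] ≤ 5/14 ≈ 0.357.


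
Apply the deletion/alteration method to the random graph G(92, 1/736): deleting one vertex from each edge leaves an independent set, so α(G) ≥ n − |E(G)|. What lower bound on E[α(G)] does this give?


E[|E(G)|] = C(92, 2)·p = 4186 · (1/736) = 91/16.
E[α(G)] ≥ n − E[|E(G)|] = 92 − 91/16 = 1381/16.
Numerically: ≈ 86.312500.
(This is only a lower bound; the true E[α(G)] may be larger.)

E[α(G)] ≥ 1381/16 ≈ 86.312500.


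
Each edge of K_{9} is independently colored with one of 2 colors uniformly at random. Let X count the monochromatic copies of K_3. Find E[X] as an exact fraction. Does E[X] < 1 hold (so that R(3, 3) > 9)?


E[X] = C(9, 3) · 2^{1 − 3} = 84 · 2^{−2} = 84/4.
As a reduced fraction: E[X] = 21 ≈ 21.0000.
Is E[X] < 1? NO.
Since E[X] ≥ 1, the first-moment bound is inconclusive at n = 9; it does NOT by itself certify R(3, 3) > 9.

E[X] = 21 ≈ 21.0000; E[X] ≥ 1; first-moment method inconclusive here.


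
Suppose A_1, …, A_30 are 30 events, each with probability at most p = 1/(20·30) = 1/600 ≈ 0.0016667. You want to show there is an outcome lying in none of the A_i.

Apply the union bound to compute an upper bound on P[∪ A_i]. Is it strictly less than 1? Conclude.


Union bound: P[∪_{i=1}^{30} A_i] ≤ Σ_i P[A_i] ≤ 30·p = 30·(1/600) = 1/20.
Numerically: 1/20 ≈ 0.0500000.
Is 1/20 < 1? YES.
Since P[∪ A_i] ≤ 1/20 < 1, the complement has P[∩ A_i^c] ≥ 1 − 1/20 = 19/20 > 0, so some outcome avoids every A_i.

30·p = 1/20 ≈ 0.0500000; existence CERTIFIED by the union bound.


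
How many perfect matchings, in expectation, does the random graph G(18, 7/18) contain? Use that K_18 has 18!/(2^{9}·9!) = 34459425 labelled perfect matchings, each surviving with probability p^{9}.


K_18 has 18!/(2^{9}·9!) = 34459425 labelled perfect matchings.
For each such perfect matching H, let X_H = 1 if all 9 edges of H are present in G. Then P[X_H = 1] = p^{9} = (7/18)^{9} = 40353607/198359290368.
By linearity: E[X] = Σ_H E[X_H] = 34459425 · p^{9} = 34459425 · 40353607/198359290368 = 17167433257975/2448880128.
Numerically: E[X] ≈ 7010.3.

E[X] = 34459425 · (7/18)^{9} = 17167433257975/2448880128 ≈ 7010.3.


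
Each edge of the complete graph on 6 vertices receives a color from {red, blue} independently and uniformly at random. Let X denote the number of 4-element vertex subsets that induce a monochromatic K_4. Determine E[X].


Let X = Σ_S X_S over the C(6, 4) = 15 subsets S of size 4, where X_S = 1 if the K_4 on S is monochromatic.
For a fixed S, the K_4 on S has C(4, 2) = 6 edges. P[all 6 edges red] = (1/2)^6, and likewise for blue, so P[monochromatic] = 2·(1/2)^6 = 2^{1 − 6} = 1/32.
By linearity of expectation: E[X] = C(6, 4) · 2^{1 − 6} = 15 · 1/32 = 15/32.
Numerically: E[X] ≈ 0.469.

E[X] = C(6,4)·2^(1−C(4,2)) = 15/32 ≈ 0.469.


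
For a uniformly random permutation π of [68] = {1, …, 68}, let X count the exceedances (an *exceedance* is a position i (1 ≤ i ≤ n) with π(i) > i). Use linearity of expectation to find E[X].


Write X = Σ_{i=1}^{68} X_i, where X_i = 1_{π(i) > i}.
For each fixed i, π(i) is uniform over {1, …, 68} (marginal of a uniform permutation), so P[π(i) > i] = (n − i)/n. Summing: Σ_{i=1}^{68} (n − i)/n = (0 + 1 + … + 67)/68 = 68(68 − 1)/(2·68) = (68 − 1)/2.
Hence E[X] = Σ_{i=1}^{68} (68 − i)/68 = 67/2 ≈ 33.5000.

E[X] = 67/2 = 33.5000.


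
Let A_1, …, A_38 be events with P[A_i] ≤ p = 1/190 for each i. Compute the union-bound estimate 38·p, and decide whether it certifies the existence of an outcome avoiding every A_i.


Union bound: P[∪_{i=1}^{38} A_i] ≤ Σ_i P[A_i] ≤ 38·p = 38·(1/190) = 1/5.
Numerically: 1/5 ≈ 0.2000.
Is 1/5 < 1? YES.
Since P[∪ A_i] ≤ 1/5 < 1, the complement has P[∩ A_i^c] ≥ 1 − 1/5 = 4/5 > 0, so some outcome avoids every A_i.

38·p = 1/5 ≈ 0.2000; existence CERTIFIED by the union bound.


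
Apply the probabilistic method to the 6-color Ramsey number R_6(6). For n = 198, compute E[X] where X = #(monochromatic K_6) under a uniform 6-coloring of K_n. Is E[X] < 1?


E[X] = C(198, 6) · 6^{1 − 15} = 77526225777 · 6^{−14} = 77526225777/78364164096.
As a reduced fraction: E[X] = 25842075259/26121388032 ≈ 0.9893.
Is E[X] < 1? YES.
Since E[X] < 1, there exists a 6-coloring of K_{198} with no monochromatic K_6; hence R_6(6) > 198.

E[X] = 25842075259/26121388032 ≈ 0.9893; E[X] < 1, so R_6(6) > 198.


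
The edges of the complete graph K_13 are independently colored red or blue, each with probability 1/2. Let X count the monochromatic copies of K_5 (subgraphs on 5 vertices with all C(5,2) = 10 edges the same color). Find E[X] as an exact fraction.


Let X = Σ_S X_S over the C(13, 5) = 1287 subsets S of size 5, where X_S = 1 if the K_5 on S is monochromatic.
For a fixed S, the K_5 on S has C(5, 2) = 10 edges. P[all 10 edges red] = (1/2)^10, and likewise for blue, so P[monochromatic] = 2·(1/2)^10 = 2^{1 − 10} = 1/512.
By linearity of expectation: E[X] = C(13, 5) · 2^{1 − 10} = 1287 · 1/512 = 1287/512.
Numerically: E[X] ≈ 2.513672.

E[X] = C(13,5)·2^(1−C(5,2)) = 1287/512 ≈ 2.513672.


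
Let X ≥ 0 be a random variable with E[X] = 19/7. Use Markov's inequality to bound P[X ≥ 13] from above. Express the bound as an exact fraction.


μ = E[X] = 19/7, a = 13.
Markov: P[X ≥ 13] ≤ μ/a = (19/7)/13 = 19/91.
Numerically: ≈ 0.208791.
(Since a = 13 > μ = 2.714286, the bound 19/91 is < 1 and informative.)

P[X ≥ 13] ≤ 19/91 ≈ 0.208791.


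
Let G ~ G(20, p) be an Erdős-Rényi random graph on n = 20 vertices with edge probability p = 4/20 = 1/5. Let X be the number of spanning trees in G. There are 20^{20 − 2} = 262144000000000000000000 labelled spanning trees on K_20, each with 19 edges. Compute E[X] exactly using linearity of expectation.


K_20 has 20^{20 − 2} = 262144000000000000000000 labelled spanning trees.
For each such spanning tree H, let X_H = 1 if all 19 edges of H are present in G. Then P[X_H = 1] = p^{19} = (1/5)^{19} = 1/19073486328125.
Summing the indicators: E[X] = Σ_H E[X_H] = 262144000000000000000000 · p^{19} = 262144000000000000000000 · 1/19073486328125 = 68719476736/5.
Numerically: E[X] ≈ 1.3744e+10.

E[X] = 262144000000000000000000 · (1/5)^{19} = 68719476736/5 ≈ 1.3744e+10.


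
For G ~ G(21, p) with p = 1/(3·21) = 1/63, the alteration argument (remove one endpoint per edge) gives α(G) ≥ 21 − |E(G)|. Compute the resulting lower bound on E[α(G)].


E[|E(G)|] = C(21, 2)·p = 210 · (1/63) = 10/3.
E[α(G)] ≥ n − E[|E(G)|] = 21 − 10/3 = 53/3.
Numerically: ≈ 17.6667.
(This is only a lower bound; the true E[α(G)] may be larger.)

E[α(G)] ≥ 53/3 ≈ 17.6667.


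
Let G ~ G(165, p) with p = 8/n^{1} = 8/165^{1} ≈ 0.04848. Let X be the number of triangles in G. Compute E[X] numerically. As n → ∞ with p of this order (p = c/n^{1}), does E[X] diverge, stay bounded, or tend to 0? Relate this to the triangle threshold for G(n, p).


Number of potential triangles: C(165, 3) = 735130.
Each occurs with probability p³ ≈ (0.04848)³ ≈ 1.139772e-04.
By linearity: E[X] = C(165, 3)·p³ ≈ 735130 · 1.139772e-04 ≈ 83.7881.
Here α = 1, so p = 8/n is exactly at the triangle threshold p ~ 1/n. Asymptotically E[X] → c³/6 = 8³/6 = 256/3 ≈ 85.3333, a bounded constant. In this regime the triangle count is asymptotically Poisson(c³/6).

E[X] ≈ 83.7881; in regime p = Θ(1/n^{1}) E[X] stays bounded (at the triangle threshold p ~ 1/n).


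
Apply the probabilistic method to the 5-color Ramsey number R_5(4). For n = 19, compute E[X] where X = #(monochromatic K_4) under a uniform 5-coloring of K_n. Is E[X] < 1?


E[X] = C(19, 4) · 5^{1 − 6} = 3876 · 5^{−5} = 3876/3125.
As a reduced fraction: E[X] = 3876/3125 ≈ 1.2403.
Is E[X] < 1? NO.
Since E[X] ≥ 1, the first-moment bound is inconclusive at n = 19; it does NOT by itself certify R_5(4) > 19.

E[X] = 3876/3125 ≈ 1.2403; E[X] ≥ 1; first-moment method inconclusive here.


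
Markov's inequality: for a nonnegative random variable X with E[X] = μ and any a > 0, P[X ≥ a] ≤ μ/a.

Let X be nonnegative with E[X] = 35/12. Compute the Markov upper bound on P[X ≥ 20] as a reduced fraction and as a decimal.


μ = E[X] = 35/12, a = 20.
Markov: P[X ≥ 20] ≤ μ/a = (35/12)/20 = 7/48.
Numerically: ≈ 0.14583.
(Since a = 20 > μ = 2.91667, the bound 7/48 is < 1 and informative.)

P[X ≥ 20] ≤ 7/48 ≈ 0.14583.


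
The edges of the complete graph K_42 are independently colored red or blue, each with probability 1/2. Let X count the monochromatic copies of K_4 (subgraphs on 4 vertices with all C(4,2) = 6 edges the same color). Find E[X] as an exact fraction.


Let X = Σ_S X_S over the C(42, 4) = 111930 subsets S of size 4, where X_S = 1 if the K_4 on S is monochromatic.
For a fixed S, the K_4 on S has C(4, 2) = 6 edges. P[all 6 edges red] = (1/2)^6, and likewise for blue, so P[monochromatic] = 2·(1/2)^6 = 2^{1 − 6} = 1/32.
By linearity of expectation: E[X] = C(42, 4) · 2^{1 − 6} = 111930 · 1/32 = 55965/16.
Numerically: E[X] ≈ 3497.8125.

E[X] = C(42,4)·2^(1−C(4,2)) = 55965/16 ≈ 3497.8125.


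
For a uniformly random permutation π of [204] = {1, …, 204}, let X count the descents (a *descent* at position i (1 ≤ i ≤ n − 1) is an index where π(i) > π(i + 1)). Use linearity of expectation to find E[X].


Write X = Σ X_I over i = 1, …, 203, with X_I the indicator of one descent.
There are 203 indicators.
For each fixed i, the pair (π(i), π(i+1)) is a uniformly random ordered pair of distinct values from {1, …, 204}; by symmetry P[π(i) > π(i+1)] = 1/2.
By linearity: E[X] = 203 · (1/2) = (204 − 1) · (1/2) = 203/2 ≈ 101.500.

E[X] = 203/2 = 101.500.


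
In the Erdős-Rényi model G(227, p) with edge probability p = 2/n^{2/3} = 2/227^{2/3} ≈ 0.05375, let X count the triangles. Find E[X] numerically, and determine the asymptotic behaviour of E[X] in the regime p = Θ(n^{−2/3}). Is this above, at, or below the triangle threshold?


Number of potential triangles: C(227, 3) = 1923825.
Each occurs with probability p³ ≈ (0.05375)³ ≈ 1.552524e-04.
By linearity: E[X] = C(227, 3)·p³ ≈ 1923825 · 1.552524e-04 ≈ 298.6784.
Since α = 2/3 < 1, p = c/n^{2/3} ≫ 1/n is above the triangle threshold p ~ 1/n. Asymptotically E[X] ~ (c³/6)·n^{3(1−α)} = (2³/6)·n^{1} → ∞; triangles are abundant w.h.p.

E[X] ≈ 298.6784; in regime p = Θ(1/n^{2/3}) E[X] diverges (above the triangle threshold p ~ 1/n).


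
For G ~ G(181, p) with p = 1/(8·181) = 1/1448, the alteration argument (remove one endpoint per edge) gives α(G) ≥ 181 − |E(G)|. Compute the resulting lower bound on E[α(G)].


E[|E(G)|] = C(181, 2)·p = 16290 · (1/1448) = 45/4.
E[α(G)] ≥ n − E[|E(G)|] = 181 − 45/4 = 679/4.
Numerically: ≈ 169.750.
(This is only a lower bound; the true E[α(G)] may be larger.)

E[α(G)] ≥ 679/4 ≈ 169.750.


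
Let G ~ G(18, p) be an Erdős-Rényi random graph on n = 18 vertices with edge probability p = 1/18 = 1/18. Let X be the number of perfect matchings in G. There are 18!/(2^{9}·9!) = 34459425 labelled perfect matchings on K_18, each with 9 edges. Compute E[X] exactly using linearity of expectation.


K_18 has 18!/(2^{9}·9!) = 34459425 labelled perfect matchings.
For each such perfect matching H, let X_H = 1 if all 9 edges of H are present in G. Then P[X_H = 1] = p^{9} = (1/18)^{9} = 1/198359290368.
By linearity of expectation: E[X] = Σ_H E[X_H] = 34459425 · p^{9} = 34459425 · 1/198359290368 = 425425/2448880128.
Numerically: E[X] ≈ 0.0001737.

E[X] = 34459425 · (1/18)^{9} = 425425/2448880128 ≈ 0.0001737.


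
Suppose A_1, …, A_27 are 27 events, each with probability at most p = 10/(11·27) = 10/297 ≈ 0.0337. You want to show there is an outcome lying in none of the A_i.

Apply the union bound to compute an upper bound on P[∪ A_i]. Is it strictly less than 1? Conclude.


Union bound: P[∪_{i=1}^{27} A_i] ≤ Σ_i P[A_i] ≤ 27·p = 27·(10/297) = 10/11.
Numerically: 10/11 ≈ 0.9091.
Is 10/11 < 1? YES.
Since P[∪ A_i] ≤ 10/11 < 1, the complement has P[∩ A_i^c] ≥ 1 − 10/11 = 1/11 > 0, so some outcome avoids every A_i.

27·p = 10/11 ≈ 0.9091; existence CERTIFIED by the union bound.


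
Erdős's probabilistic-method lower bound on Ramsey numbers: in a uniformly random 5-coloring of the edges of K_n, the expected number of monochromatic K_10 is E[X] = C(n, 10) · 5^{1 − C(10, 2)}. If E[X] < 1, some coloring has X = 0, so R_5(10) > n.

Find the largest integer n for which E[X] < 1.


We need C(n, 10) · 5^{1 − 45} < 1, i.e. C(n, 10) < 5^{45 − 1} = 5684341886080801486968994140625.
Check values of n near the boundary:
  n = 5391: C(5391, 10) = 5666344714787188828795213697883; 5666344714787188828795213697883 < 5684341886080801486968994140625? YES
  n = 5392: C(5392, 10) = 5676873040158402483252283957448; 5676873040158402483252283957448 < 5684341886080801486968994140625? YES
  n = 5393: C(5393, 10) = 5687418968154238267170642278008; 5687418968154238267170642278008 < 5684341886080801486968994140625? NO
  n = 5394: C(5394, 10) = 5697982524930156243149785372878; 5697982524930156243149785372878 < 5684341886080801486968994140625? NO
  n = 5395: C(5395, 10) = 5708563736675616143322765475706; 5708563736675616143322765475706 < 5684341886080801486968994140625? NO
The largest n with C(n, 10) < 5684341886080801486968994140625 is n = 5392 (where E[X] = 5676873040158402483252283957448/5684341886080801486968994140625 ≈ 0.999). Hence R_5(10) > 5392, i.e. R_5(10) ≥ 5393.

Largest n = 5392; hence R_5(10) > 5392.


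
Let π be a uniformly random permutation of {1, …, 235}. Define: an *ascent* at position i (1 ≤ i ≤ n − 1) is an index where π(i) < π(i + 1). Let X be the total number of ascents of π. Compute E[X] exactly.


Write X = Σ X_I over i = 1, …, 234, with X_I the indicator of one ascent.
There are 234 indicators.
For each fixed i, the pair (π(i), π(i+1)) is a uniformly random ordered pair of distinct values from {1, …, 235}; by symmetry P[π(i) < π(i+1)] = 1/2.
By linearity: E[X] = 234 · (1/2) = (235 − 1) · (1/2) = 117 ≈ 117.000.

E[X] = 117 = 117.000.


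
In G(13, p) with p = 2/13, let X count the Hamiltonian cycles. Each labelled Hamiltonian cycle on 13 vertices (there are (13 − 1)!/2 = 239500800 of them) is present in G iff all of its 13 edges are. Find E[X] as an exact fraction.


K_13 has (13 − 1)!/2 = 239500800 labelled Hamiltonian cycles.
For each such Hamiltonian cycle H, let X_H = 1 if all 13 edges of H are present in G. Then P[X_H = 1] = p^{13} = (2/13)^{13} = 8192/302875106592253.
Summing the indicators: E[X] = Σ_H E[X_H] = 239500800 · p^{13} = 239500800 · 8192/302875106592253 = 1961990553600/302875106592253.
Numerically: E[X] ≈ 0.0064779.

E[X] = 239500800 · (2/13)^{13} = 1961990553600/302875106592253 ≈ 0.0064779.


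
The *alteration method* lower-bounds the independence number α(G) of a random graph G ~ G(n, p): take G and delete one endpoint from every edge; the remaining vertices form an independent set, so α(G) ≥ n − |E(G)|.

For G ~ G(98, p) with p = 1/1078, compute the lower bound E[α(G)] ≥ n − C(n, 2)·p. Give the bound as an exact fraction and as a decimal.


E[|E(G)|] = C(98, 2)·p = 4753 · (1/1078) = 97/22.
E[α(G)] ≥ n − E[|E(G)|] = 98 − 97/22 = 2059/22.
Numerically: ≈ 93.59091.
(This is only a lower bound; the true E[α(G)] may be larger.)

E[α(G)] ≥ 2059/22 ≈ 93.59091.


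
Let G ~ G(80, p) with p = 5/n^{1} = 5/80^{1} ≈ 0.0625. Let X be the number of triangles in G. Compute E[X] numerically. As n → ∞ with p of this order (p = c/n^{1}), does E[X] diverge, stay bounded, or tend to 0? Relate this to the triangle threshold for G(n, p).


Number of potential triangles: C(80, 3) = 82160.
Each occurs with probability p³ ≈ (0.0625)³ ≈ 2.44141e-04.
By linearity: E[X] = C(80, 3)·p³ ≈ 82160 · 2.44141e-04 ≈ 20.059.
Here α = 1, so p = 5/n is exactly at the triangle threshold p ~ 1/n. Asymptotically E[X] → c³/6 = 5³/6 = 125/6 ≈ 20.833, a bounded constant. In this regime the triangle count is asymptotically Poisson(c³/6).

E[X] ≈ 20.059; in regime p = Θ(1/n^{1}) E[X] stays bounded (at the triangle threshold p ~ 1/n).


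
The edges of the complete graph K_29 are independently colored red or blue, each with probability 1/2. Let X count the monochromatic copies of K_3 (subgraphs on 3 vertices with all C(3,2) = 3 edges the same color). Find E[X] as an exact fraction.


Let X = Σ_S X_S over the C(29, 3) = 3654 subsets S of size 3, where X_S = 1 if the K_3 on S is monochromatic.
For a fixed S, the K_3 on S has C(3, 2) = 3 edges. P[all 3 edges red] = (1/2)^3, and likewise for blue, so P[monochromatic] = 2·(1/2)^3 = 2^{1 − 3} = 1/4.
By linearity: E[X] = C(29, 3) · 2^{1 − 3} = 3654 · 1/4 = 1827/2.
Numerically: E[X] ≈ 913.500000.

E[X] = C(29,3)·2^(1−C(3,2)) = 1827/2 ≈ 913.500000.
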